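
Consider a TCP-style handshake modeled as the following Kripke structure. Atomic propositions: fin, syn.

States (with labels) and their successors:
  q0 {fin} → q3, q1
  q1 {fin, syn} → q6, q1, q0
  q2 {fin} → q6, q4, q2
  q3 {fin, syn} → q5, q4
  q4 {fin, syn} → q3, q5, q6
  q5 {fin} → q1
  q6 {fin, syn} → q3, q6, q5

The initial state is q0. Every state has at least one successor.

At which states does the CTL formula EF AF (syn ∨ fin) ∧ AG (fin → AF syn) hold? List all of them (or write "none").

States satisfying AF (syn ∨ fin): {q0, q1, q2, q3, q4, q5, q6}.
States satisfying EF AF (syn ∨ fin): {q0, q1, q2, q3, q4, q5, q6}.
States satisfying fin → AF syn: {q0, q1, q3, q4, q5, q6}.
States satisfying AG (fin → AF syn): {q0, q1, q3, q4, q5, q6}.
States satisfying EF AF (syn ∨ fin) ∧ AG (fin → AF syn): {q0, q1, q3, q4, q5, q6}.

{q0, q1, q3, q4, q5, q6}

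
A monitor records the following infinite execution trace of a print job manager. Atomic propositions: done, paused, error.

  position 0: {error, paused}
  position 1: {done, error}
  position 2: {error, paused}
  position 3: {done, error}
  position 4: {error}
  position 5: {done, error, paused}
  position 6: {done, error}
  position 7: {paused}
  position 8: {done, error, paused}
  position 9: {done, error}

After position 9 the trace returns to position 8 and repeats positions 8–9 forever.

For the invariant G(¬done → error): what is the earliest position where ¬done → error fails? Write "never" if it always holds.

7

Check ¬done → error at each position in order: 0 ✓, 1 ✓, 2 ✓, 3 ✓, 4 ✓, 5 ✓, 6 ✓.
At position 7 the labels are {paused}, so ¬done → error is false there. This is the first violation.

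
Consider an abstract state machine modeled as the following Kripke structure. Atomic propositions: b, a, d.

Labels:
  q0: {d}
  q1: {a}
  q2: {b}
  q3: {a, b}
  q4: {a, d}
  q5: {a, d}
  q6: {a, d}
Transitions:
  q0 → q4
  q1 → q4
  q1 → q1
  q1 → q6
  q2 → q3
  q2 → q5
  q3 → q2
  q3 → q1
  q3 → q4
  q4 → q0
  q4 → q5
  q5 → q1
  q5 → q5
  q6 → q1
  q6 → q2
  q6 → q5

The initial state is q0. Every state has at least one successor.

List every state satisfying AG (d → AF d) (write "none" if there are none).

{q0, q1, q2, q3, q4, q5, q6}

States satisfying d → AF d: {q0, q1, q2, q3, q4, q5, q6}.
States satisfying AG (d → AF d): {q0, q1, q2, q3, q4, q5, q6}.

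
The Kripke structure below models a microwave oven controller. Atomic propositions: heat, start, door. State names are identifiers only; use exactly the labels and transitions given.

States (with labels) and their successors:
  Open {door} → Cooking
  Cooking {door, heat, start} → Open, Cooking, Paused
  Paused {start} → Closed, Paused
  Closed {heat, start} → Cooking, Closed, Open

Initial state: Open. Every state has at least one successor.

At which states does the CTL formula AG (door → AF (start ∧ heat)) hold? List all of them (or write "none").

States satisfying door → AF (start ∧ heat): {Open, Cooking, Paused, Closed}.
States satisfying AG (door → AF (start ∧ heat)): {Open, Cooking, Paused, Closed}.

{Open, Cooking, Paused, Closed}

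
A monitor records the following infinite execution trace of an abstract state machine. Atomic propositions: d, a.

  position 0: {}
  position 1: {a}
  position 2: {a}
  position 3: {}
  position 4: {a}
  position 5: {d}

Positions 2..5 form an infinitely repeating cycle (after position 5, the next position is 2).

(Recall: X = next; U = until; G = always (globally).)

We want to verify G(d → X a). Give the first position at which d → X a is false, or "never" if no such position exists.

d → X a holds at every position 0..5, and those are all the positions the trace ever visits, so the invariant G(d → X a) is never violated.

never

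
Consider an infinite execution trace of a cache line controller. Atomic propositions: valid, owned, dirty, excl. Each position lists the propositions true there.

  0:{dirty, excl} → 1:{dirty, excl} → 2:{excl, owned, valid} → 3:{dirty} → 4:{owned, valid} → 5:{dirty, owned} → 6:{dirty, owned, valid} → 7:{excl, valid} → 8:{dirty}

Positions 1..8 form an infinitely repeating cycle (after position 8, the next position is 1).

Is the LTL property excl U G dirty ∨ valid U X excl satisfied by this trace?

Satisfied

Walking from position 0: at position 3, G dirty has not yet held and excl fails, so excl U G dirty is false.
Walking from position 0: X excl first holds at position 0, and valid holds at every earlier position along the way, so valid U X excl holds.
At position 0: excl U G dirty is false; valid U X excl is true; so excl U G dirty ∨ valid U X excl is true.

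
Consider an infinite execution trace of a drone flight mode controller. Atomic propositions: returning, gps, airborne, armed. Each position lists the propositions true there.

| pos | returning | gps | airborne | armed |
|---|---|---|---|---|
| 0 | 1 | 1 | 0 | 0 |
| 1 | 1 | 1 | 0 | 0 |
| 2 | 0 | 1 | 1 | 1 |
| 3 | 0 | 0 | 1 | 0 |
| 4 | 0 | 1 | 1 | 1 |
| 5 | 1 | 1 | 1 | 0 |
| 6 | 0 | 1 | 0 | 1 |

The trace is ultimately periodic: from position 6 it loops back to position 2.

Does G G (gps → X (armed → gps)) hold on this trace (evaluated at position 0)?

G (gps → X (armed → gps)) holds at every position 0..6, and those are all positions ever visited, so G G (gps → X (armed → gps)) holds.

Holds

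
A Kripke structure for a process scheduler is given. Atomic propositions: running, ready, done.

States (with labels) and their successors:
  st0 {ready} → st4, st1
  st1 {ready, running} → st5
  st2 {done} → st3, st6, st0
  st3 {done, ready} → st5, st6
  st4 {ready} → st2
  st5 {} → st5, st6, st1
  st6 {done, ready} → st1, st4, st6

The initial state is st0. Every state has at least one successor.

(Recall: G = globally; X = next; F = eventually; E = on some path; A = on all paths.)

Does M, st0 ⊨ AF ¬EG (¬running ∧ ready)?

Satisfied

States satisfying ¬EG (¬running ∧ ready): {st0, st1, st2, st4, st5}.
States satisfying AF ¬EG (¬running ∧ ready): {st0, st1, st2, st4, st5}.
st0 ∈ Sat(AF ¬EG (¬running ∧ ready)).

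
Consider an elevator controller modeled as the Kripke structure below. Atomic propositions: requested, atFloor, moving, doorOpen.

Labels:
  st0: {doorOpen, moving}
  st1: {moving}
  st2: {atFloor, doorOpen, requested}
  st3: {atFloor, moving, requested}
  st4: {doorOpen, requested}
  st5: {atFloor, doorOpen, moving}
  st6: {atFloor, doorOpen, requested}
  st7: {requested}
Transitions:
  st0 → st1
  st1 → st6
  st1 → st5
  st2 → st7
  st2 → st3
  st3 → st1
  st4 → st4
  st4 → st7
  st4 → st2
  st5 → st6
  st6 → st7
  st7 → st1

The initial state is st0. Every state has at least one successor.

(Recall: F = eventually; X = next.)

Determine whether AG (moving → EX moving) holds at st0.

Violated

States satisfying moving → EX moving: {st0, st1, st2, st3, st4, st6, st7}.
States satisfying AG (moving → EX moving): ∅.
st5 is reachable from st0 and violates moving → EX moving, so AG fails at st0.
st0 ∉ Sat(AG (moving → EX moving)).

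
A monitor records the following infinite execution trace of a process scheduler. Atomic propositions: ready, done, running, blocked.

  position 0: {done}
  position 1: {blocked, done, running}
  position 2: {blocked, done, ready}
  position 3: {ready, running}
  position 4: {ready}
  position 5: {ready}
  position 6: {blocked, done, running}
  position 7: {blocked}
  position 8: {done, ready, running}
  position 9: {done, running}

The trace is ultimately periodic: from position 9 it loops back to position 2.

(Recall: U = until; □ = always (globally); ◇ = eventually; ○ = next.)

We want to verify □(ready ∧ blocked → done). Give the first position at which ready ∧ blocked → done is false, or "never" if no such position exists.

never

ready ∧ blocked → done holds at every position 0..9, and those are all the positions the trace ever visits, so the invariant □(ready ∧ blocked → done) is never violated.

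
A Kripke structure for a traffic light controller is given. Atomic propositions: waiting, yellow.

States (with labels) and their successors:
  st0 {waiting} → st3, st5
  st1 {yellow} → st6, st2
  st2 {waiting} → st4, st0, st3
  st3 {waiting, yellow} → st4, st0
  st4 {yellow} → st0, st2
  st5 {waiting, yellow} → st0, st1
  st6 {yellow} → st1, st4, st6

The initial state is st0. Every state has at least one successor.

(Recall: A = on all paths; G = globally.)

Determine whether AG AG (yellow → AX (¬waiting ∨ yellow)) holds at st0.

Does not hold

States satisfying AG (yellow → AX (¬waiting ∨ yellow)): ∅.
States satisfying AG AG (yellow → AX (¬waiting ∨ yellow)): ∅.
st0 is reachable from st0 and violates AG (yellow → AX (¬waiting ∨ yellow)), so AG fails at st0.
st0 ∉ Sat(AG AG (yellow → AX (¬waiting ∨ yellow))).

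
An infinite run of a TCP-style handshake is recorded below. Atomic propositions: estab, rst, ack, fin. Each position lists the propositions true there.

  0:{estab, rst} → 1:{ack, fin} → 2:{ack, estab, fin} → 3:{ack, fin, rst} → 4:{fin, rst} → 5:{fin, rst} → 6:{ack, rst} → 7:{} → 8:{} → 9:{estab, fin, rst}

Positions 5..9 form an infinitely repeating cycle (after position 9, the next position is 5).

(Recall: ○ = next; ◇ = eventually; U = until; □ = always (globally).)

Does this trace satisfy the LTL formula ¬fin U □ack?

Does not hold

Walking from position 0: at position 1, □ack has not yet held and ¬fin fails, so ¬fin U □ack is false.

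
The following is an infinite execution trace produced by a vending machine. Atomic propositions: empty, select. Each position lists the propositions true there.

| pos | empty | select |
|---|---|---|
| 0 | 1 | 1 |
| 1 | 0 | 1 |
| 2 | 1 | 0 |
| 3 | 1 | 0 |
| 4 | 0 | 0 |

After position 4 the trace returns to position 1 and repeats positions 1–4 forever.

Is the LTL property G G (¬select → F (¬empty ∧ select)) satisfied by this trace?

G (¬select → F (¬empty ∧ select)) holds at every position 0..4, and those are all positions ever visited, so G G (¬select → F (¬empty ∧ select)) holds.

Yes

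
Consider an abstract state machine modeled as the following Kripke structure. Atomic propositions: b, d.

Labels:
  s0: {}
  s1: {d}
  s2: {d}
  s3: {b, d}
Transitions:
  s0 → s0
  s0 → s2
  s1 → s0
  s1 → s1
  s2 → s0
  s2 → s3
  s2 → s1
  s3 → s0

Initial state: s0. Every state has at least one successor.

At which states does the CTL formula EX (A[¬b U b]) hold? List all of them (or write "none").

States satisfying A[¬b U b]: {s3}.
States satisfying EX (A[¬b U b]): {s2}.

{s2}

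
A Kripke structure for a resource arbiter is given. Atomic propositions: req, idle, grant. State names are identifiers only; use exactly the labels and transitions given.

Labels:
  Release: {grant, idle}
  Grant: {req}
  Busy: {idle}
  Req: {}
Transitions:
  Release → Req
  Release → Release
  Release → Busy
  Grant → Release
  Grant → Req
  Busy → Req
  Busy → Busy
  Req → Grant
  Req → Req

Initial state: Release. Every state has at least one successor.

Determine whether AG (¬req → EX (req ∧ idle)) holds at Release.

No

States satisfying ¬req → EX (req ∧ idle): {Grant}.
States satisfying AG (¬req → EX (req ∧ idle)): ∅.
Busy is reachable from Release and violates ¬req → EX (req ∧ idle), so AG fails at Release.
Release ∉ Sat(AG (¬req → EX (req ∧ idle))).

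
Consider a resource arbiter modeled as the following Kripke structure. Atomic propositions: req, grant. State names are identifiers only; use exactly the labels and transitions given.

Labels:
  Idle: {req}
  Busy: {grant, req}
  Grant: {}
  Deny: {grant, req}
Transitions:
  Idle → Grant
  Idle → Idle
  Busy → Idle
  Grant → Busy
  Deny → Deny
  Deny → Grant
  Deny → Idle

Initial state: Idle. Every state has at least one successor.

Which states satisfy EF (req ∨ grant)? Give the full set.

States satisfying req ∨ grant: {Idle, Busy, Deny}.
States satisfying EF (req ∨ grant): {Idle, Busy, Grant, Deny}.

{Idle, Busy, Grant, Deny}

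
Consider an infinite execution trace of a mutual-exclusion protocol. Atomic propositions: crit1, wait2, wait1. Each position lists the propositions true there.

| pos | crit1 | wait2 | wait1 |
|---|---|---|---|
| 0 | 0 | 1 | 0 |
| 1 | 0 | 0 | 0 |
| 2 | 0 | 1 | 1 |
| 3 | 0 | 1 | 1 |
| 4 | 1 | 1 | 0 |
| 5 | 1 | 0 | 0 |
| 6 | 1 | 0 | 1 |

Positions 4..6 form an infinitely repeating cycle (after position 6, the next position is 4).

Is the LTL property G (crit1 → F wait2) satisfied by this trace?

crit1 → F wait2 holds at every position 0..6, and those are all positions ever visited, so G (crit1 → F wait2) holds.
Positions where crit1 holds: 4, 5, 6.
Check F wait2 at each: 4→ok, 5→ok, 6→ok.

Yes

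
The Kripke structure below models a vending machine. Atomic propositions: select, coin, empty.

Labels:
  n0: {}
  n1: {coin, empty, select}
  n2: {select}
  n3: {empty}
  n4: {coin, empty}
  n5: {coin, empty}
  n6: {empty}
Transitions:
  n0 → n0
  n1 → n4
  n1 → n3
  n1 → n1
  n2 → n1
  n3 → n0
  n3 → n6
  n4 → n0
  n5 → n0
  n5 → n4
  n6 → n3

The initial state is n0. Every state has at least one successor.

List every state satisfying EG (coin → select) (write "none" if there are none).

{n0, n1, n2, n3, n6}

States satisfying coin → select: {n0, n1, n2, n3, n6}.
States satisfying EG (coin → select): {n0, n1, n2, n3, n6}.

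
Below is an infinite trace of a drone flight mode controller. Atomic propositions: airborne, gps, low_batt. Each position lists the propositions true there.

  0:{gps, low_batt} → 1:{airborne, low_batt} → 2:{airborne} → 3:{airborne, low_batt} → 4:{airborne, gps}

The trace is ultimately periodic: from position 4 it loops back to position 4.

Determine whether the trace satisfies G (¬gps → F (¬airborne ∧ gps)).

¬gps → F (¬airborne ∧ gps) must hold at every position from 0 onward. It fails at position 1, so G (¬gps → F (¬airborne ∧ gps)) is false.
Positions where ¬gps holds: 1, 2, 3.
Check F (¬airborne ∧ gps) at each: 1→fails, 2→fails, 3→fails.

Violated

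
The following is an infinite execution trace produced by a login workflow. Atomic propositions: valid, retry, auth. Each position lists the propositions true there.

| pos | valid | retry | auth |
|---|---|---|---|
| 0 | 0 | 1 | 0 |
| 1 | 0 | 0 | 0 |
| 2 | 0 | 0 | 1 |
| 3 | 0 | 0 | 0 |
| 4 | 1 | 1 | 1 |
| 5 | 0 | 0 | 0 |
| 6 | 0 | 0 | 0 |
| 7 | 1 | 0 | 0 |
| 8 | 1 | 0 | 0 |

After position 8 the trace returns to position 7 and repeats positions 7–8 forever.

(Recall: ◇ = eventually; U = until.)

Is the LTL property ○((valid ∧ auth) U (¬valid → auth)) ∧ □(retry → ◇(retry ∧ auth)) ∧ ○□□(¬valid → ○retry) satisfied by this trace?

The position after 0 is 1; □□(¬valid → ○retry) is false there.
At position 0: ○((valid ∧ auth) U (¬valid → auth)) ∧ □(retry → ◇(retry ∧ auth)) is false; ○□□(¬valid → ○retry) is false; so ○((valid ∧ auth) U (¬valid → auth)) ∧ □(retry → ◇(retry ∧ auth)) ∧ ○□□(¬valid → ○retry) is false.

Does not hold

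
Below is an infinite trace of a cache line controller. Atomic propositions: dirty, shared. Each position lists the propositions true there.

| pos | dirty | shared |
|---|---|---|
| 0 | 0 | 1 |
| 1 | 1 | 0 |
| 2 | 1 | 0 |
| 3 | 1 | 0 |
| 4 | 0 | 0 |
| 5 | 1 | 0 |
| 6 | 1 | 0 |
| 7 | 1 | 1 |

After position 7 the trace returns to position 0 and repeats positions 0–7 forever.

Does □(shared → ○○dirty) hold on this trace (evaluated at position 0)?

shared → ○○dirty holds at every position 0..7, and those are all positions ever visited, so □(shared → ○○dirty) holds.
Positions where shared holds: 0, 7.
Check ○○dirty at each: 0→ok, 7→ok.

Holds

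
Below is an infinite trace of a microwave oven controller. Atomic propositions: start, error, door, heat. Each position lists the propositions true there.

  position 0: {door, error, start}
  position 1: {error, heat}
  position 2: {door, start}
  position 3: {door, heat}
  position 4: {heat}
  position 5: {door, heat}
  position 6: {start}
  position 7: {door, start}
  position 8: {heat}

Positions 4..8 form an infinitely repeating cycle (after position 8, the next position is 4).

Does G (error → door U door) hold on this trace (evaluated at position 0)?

error → door U door must hold at every position from 0 onward. It fails at position 1, so G (error → door U door) is false.
Positions where error holds: 0, 1.
Check door U door at each: 0→ok, 1→fails.

Does not hold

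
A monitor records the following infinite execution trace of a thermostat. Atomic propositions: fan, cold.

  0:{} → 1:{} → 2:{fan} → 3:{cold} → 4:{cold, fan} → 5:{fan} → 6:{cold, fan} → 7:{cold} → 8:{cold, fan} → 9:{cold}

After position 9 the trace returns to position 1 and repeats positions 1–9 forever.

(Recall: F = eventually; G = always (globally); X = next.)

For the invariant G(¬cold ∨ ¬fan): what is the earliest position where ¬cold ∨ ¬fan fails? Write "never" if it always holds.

4

Check ¬cold ∨ ¬fan at each position in order: 0 ✓, 1 ✓, 2 ✓, 3 ✓.
At position 4 the labels are {cold, fan}, so ¬cold ∨ ¬fan is false there. This is the first violation.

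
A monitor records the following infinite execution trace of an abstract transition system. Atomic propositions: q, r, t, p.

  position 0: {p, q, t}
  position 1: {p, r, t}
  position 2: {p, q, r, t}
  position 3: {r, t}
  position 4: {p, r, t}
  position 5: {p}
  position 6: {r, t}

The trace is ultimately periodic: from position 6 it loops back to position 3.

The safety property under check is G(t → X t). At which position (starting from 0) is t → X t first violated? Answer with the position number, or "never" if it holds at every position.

4

Check t → X t at each position in order: 0 ✓, 1 ✓, 2 ✓, 3 ✓.
At position 4 the labels are {p, r, t} and the next position 5 has {p}, so t → X t is false there. This is the first violation.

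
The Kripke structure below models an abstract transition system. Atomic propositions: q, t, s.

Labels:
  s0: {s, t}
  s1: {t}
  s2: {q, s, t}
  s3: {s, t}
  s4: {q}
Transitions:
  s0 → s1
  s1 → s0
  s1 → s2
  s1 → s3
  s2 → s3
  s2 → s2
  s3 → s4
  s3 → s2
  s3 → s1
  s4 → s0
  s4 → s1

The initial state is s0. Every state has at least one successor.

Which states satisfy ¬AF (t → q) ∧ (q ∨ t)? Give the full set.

States satisfying t → q: {s2, s4}.
States satisfying AF (t → q): {s2, s4}.
States satisfying ¬AF (t → q): {s0, s1, s3}.
States satisfying q ∨ t: {s0, s1, s2, s3, s4}.
States satisfying ¬AF (t → q) ∧ (q ∨ t): {s0, s1, s3}.

{s0, s1, s3}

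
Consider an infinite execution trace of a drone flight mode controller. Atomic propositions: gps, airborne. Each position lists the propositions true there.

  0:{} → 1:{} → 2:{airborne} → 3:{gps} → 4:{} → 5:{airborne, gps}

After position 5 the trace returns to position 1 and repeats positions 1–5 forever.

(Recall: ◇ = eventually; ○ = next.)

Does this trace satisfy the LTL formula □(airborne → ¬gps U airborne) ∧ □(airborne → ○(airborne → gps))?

airborne → ¬gps U airborne holds at every position 0..5, and those are all positions ever visited, so □(airborne → ¬gps U airborne) holds.
Positions where airborne holds: 2, 5.
Check ¬gps U airborne at each: 2→ok, 5→ok.
airborne → ○(airborne → gps) holds at every position 0..5, and those are all positions ever visited, so □(airborne → ○(airborne → gps)) holds.
Positions where airborne holds: 2, 5.
Check ○(airborne → gps) at each: 2→ok, 5→ok.
At position 0: □(airborne → ¬gps U airborne) is true; □(airborne → ○(airborne → gps)) is true; so □(airborne → ¬gps U airborne) ∧ □(airborne → ○(airborne → gps)) is true.

Yes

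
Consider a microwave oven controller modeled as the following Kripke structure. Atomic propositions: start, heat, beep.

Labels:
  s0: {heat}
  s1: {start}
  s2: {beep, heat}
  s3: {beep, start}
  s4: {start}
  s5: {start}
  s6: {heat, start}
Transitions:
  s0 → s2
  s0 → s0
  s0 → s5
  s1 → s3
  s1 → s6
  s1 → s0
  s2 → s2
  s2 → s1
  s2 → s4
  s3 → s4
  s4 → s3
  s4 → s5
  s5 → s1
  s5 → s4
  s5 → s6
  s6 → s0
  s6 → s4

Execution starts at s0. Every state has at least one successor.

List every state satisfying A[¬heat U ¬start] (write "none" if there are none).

States satisfying ¬heat: {s1, s3, s4, s5}.
States satisfying ¬start: {s0, s2}.
States satisfying A[¬heat U ¬start]: {s0, s2}.

{s0, s2}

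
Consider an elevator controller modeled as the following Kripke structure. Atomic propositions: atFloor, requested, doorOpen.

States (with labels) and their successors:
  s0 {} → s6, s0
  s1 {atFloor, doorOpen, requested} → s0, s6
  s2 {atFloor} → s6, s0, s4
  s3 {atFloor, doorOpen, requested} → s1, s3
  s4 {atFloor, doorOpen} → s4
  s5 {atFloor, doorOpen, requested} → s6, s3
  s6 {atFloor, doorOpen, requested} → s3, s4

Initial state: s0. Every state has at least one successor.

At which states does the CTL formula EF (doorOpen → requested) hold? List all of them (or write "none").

States satisfying doorOpen → requested: {s0, s1, s2, s3, s5, s6}.
States satisfying EF (doorOpen → requested): {s0, s1, s2, s3, s5, s6}.

{s0, s1, s2, s3, s5, s6}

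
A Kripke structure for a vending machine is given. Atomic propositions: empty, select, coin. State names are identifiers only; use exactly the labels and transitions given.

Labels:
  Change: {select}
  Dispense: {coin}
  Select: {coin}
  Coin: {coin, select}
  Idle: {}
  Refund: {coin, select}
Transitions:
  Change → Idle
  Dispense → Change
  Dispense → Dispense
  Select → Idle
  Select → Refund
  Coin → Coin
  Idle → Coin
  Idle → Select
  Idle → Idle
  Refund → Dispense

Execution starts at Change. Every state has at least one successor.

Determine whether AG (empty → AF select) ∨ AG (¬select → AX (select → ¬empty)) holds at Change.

States satisfying empty → AF select: {Change, Dispense, Select, Coin, Idle, Refund}.
States satisfying AG (empty → AF select): {Change, Dispense, Select, Coin, Idle, Refund}.
States satisfying ¬select → AX (select → ¬empty): {Change, Dispense, Select, Coin, Idle, Refund}.
States satisfying AG (¬select → AX (select → ¬empty)): {Change, Dispense, Select, Coin, Idle, Refund}.
States satisfying AG (empty → AF select) ∨ AG (¬select → AX (select → ¬empty)): {Change, Dispense, Select, Coin, Idle, Refund}.
Change ∈ Sat(AG (empty → AF select) ∨ AG (¬select → AX (select → ¬empty))).

Holds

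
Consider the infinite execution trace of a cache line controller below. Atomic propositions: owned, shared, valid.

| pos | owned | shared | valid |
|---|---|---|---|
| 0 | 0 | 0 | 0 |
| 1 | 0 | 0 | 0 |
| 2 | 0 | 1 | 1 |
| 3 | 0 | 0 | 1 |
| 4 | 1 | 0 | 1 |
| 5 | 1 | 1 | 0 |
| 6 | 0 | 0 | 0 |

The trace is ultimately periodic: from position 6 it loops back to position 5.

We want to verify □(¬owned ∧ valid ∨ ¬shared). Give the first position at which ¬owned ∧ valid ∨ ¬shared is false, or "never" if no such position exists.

5

Check ¬owned ∧ valid ∨ ¬shared at each position in order: 0 ✓, 1 ✓, 2 ✓, 3 ✓, 4 ✓.
At position 5 the labels are {owned, shared}, so ¬owned ∧ valid ∨ ¬shared is false there. This is the first violation.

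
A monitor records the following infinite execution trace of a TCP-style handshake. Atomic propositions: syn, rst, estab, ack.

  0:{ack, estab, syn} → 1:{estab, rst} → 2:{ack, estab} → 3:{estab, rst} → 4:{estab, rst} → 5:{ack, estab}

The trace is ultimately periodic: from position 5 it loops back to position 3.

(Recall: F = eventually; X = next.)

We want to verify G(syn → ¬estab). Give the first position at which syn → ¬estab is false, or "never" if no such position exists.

At position 0 the labels are {ack, estab, syn}, so syn → ¬estab is false there. This is the first violation.

0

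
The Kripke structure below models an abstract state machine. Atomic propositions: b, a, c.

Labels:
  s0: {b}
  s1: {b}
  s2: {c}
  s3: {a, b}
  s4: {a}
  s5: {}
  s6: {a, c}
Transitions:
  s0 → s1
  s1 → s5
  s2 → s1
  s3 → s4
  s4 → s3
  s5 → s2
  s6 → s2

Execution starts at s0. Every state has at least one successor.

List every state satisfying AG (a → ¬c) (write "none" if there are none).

States satisfying a → ¬c: {s0, s1, s2, s3, s4, s5}.
States satisfying AG (a → ¬c): {s0, s1, s2, s3, s4, s5}.

{s0, s1, s2, s3, s4, s5}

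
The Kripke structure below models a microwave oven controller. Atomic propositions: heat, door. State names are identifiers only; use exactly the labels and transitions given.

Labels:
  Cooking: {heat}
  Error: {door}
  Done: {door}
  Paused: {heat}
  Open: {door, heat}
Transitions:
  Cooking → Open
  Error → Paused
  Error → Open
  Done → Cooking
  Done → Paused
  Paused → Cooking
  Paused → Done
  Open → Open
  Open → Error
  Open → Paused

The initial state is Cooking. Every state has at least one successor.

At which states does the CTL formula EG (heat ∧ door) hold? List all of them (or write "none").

{Open}

States satisfying heat ∧ door: {Open}.
States satisfying EG (heat ∧ door): {Open}.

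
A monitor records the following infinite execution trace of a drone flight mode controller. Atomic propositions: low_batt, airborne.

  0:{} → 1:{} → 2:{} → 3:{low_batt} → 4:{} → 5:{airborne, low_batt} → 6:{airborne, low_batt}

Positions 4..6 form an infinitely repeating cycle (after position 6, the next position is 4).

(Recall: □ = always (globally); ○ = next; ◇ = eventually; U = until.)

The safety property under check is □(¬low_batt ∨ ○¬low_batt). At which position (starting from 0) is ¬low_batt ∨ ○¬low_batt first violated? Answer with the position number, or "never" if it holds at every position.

Check ¬low_batt ∨ ○¬low_batt at each position in order: 0 ✓, 1 ✓, 2 ✓, 3 ✓, 4 ✓.
At position 5 the labels are {airborne, low_batt} and the next position 6 has {airborne, low_batt}, so ¬low_batt ∨ ○¬low_batt is false there. This is the first violation.

5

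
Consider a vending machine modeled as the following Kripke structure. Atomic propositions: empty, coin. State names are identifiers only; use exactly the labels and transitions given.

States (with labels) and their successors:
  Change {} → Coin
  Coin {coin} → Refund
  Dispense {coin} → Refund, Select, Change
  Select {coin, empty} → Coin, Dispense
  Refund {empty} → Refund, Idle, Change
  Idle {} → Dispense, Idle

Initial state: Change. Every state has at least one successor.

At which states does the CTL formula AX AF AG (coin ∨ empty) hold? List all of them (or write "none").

States satisfying AF AG (coin ∨ empty): ∅.
States satisfying AX AF AG (coin ∨ empty): ∅.

none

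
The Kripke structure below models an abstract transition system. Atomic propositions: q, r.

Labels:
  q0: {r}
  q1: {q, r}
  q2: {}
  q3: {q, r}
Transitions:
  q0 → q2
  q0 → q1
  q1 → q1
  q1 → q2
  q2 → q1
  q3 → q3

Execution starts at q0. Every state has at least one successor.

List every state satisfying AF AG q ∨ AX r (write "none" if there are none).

States satisfying AG q: {q3}.
States satisfying AF AG q: {q3}.
States satisfying r: {q0, q1, q3}.
States satisfying AX r: {q2, q3}.
States satisfying AF AG q ∨ AX r: {q2, q3}.

{q2, q3}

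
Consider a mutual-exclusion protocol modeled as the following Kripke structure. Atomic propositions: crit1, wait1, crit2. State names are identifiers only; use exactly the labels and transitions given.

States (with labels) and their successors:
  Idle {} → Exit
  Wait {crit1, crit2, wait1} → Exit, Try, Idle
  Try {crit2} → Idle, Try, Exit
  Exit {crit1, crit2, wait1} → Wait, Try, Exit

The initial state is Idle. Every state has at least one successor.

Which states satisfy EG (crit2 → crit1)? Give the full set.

{Idle, Wait, Exit}

States satisfying crit2 → crit1: {Idle, Wait, Exit}.
States satisfying EG (crit2 → crit1): {Idle, Wait, Exit}.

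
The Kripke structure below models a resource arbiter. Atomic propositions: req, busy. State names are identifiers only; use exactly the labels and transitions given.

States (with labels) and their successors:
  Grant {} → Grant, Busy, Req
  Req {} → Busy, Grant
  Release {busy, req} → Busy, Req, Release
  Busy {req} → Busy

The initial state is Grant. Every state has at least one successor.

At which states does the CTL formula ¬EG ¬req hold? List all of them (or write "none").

States satisfying ¬req: {Grant, Req}.
States satisfying EG ¬req: {Grant, Req}.
States satisfying ¬EG ¬req: {Release, Busy}.

{Release, Busy}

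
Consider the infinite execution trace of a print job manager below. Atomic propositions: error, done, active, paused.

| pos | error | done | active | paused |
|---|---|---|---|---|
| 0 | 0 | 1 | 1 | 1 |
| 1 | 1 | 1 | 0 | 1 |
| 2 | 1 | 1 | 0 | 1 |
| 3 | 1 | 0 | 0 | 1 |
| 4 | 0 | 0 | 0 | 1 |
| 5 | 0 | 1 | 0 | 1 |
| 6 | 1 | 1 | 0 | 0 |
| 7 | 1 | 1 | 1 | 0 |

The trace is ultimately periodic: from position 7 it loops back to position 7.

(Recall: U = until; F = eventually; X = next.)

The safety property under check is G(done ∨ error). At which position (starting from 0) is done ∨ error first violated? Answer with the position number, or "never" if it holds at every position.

4

Check done ∨ error at each position in order: 0 ✓, 1 ✓, 2 ✓, 3 ✓.
At position 4 the labels are {paused}, so done ∨ error is false there. This is the first violation.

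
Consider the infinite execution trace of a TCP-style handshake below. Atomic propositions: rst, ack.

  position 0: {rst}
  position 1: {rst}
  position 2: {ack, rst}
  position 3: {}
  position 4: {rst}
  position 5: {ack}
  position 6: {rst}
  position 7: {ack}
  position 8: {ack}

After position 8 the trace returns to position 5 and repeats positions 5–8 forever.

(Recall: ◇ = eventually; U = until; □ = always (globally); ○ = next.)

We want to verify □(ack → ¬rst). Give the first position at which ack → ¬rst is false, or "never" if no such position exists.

2

Check ack → ¬rst at each position in order: 0 ✓, 1 ✓.
At position 2 the labels are {ack, rst}, so ack → ¬rst is false there. This is the first violation.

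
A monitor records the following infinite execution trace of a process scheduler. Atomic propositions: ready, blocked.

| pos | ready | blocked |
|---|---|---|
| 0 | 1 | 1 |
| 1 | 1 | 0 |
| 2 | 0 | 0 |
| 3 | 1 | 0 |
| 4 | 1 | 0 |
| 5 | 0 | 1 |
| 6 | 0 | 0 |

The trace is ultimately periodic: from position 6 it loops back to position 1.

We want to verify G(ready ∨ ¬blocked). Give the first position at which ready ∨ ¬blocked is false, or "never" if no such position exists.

5

Check ready ∨ ¬blocked at each position in order: 0 ✓, 1 ✓, 2 ✓, 3 ✓, 4 ✓.
At position 5 the labels are {blocked}, so ready ∨ ¬blocked is false there. This is the first violation.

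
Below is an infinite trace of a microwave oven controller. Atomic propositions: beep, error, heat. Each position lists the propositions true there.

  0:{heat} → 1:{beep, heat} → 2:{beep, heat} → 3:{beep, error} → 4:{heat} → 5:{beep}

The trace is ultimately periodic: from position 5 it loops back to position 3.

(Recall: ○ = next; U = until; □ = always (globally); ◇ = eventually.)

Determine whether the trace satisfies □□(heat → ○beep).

□(heat → ○beep) holds at every position 0..5, and those are all positions ever visited, so □□(heat → ○beep) holds.

Satisfied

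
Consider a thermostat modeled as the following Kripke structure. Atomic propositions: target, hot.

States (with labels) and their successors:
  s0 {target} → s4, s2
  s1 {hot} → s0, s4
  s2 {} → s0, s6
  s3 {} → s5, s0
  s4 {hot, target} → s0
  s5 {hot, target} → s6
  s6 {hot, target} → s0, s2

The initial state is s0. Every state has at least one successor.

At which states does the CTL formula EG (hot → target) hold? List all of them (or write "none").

{s0, s2, s3, s4, s5, s6}

States satisfying hot → target: {s0, s2, s3, s4, s5, s6}.
States satisfying EG (hot → target): {s0, s2, s3, s4, s5, s6}.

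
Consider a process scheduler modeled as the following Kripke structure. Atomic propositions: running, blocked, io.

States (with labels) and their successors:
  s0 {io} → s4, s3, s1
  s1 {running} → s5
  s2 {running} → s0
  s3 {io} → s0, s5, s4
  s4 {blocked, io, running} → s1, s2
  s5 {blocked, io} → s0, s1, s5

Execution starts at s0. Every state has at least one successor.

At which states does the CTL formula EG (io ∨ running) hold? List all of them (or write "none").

{s0, s1, s2, s3, s4, s5}

States satisfying io ∨ running: {s0, s1, s2, s3, s4, s5}.
States satisfying EG (io ∨ running): {s0, s1, s2, s3, s4, s5}.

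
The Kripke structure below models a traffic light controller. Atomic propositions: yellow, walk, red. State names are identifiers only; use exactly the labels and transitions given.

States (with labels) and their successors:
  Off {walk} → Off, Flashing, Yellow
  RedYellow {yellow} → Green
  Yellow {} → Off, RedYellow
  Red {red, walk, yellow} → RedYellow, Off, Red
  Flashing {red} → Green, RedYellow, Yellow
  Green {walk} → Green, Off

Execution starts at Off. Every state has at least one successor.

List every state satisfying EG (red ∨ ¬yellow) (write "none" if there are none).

{Off, Yellow, Red, Flashing, Green}

States satisfying red ∨ ¬yellow: {Off, Yellow, Red, Flashing, Green}.
States satisfying EG (red ∨ ¬yellow): {Off, Yellow, Red, Flashing, Green}.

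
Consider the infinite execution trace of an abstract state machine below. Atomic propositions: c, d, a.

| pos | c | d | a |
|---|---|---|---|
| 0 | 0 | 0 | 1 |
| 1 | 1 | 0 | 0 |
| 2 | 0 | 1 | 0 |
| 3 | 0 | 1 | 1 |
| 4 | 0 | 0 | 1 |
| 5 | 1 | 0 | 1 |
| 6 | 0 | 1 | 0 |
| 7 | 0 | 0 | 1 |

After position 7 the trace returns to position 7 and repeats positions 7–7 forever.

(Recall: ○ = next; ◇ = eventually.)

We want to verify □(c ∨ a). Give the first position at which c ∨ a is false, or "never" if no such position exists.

Check c ∨ a at each position in order: 0 ✓, 1 ✓.
At position 2 the labels are {d}, so c ∨ a is false there. This is the first violation.

2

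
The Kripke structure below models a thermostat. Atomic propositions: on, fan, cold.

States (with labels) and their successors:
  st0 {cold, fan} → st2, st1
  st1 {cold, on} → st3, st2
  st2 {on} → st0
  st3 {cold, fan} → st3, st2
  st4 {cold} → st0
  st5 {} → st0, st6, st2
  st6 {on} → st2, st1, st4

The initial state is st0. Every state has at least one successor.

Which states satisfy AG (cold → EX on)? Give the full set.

States satisfying cold → EX on: {st0, st1, st2, st3, st5, st6}.
States satisfying AG (cold → EX on): {st0, st1, st2, st3}.

{st0, st1, st2, st3}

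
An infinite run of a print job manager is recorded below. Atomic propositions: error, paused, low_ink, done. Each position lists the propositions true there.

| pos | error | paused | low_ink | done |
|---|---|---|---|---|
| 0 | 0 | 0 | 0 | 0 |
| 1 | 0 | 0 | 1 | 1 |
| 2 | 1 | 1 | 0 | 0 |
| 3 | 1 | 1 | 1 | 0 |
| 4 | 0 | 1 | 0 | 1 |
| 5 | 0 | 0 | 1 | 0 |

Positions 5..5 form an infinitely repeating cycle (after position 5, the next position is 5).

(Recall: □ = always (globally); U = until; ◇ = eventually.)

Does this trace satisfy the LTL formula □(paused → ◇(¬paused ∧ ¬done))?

Satisfied

paused → ◇(¬paused ∧ ¬done) holds at every position 0..5, and those are all positions ever visited, so □(paused → ◇(¬paused ∧ ¬done)) holds.
Positions where paused holds: 2, 3, 4.
Check ◇(¬paused ∧ ¬done) at each: 2→ok, 3→ok, 4→ok.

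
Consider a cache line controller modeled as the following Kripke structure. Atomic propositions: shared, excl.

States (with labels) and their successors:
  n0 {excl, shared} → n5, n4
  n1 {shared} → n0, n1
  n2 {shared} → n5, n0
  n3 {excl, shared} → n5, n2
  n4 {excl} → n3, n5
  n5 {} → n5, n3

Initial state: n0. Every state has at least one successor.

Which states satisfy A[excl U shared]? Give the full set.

{n0, n1, n2, n3}

States satisfying excl: {n0, n3, n4}.
States satisfying shared: {n0, n1, n2, n3}.
States satisfying A[excl U shared]: {n0, n1, n2, n3}.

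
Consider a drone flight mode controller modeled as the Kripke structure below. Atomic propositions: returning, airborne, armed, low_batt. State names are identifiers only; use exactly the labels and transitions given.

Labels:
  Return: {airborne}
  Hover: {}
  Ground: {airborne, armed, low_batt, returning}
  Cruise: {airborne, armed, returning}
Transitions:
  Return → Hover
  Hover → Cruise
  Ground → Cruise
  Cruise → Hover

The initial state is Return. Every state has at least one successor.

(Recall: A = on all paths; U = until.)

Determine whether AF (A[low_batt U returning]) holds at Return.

Satisfied

States satisfying A[low_batt U returning]: {Ground, Cruise}.
States satisfying AF (A[low_batt U returning]): {Return, Hover, Ground, Cruise}.
Return ∈ Sat(AF (A[low_batt U returning])).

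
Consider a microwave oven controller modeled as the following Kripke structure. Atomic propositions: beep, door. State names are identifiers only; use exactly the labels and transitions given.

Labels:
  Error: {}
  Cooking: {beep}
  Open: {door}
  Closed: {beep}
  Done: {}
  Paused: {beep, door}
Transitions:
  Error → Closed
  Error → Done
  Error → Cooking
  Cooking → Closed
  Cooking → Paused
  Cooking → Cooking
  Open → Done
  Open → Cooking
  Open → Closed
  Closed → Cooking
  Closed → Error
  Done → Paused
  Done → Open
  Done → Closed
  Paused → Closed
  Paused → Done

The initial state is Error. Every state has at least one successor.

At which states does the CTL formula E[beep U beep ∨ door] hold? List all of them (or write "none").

{Cooking, Open, Closed, Paused}

States satisfying beep: {Cooking, Closed, Paused}.
States satisfying beep ∨ door: {Cooking, Open, Closed, Paused}.
States satisfying E[beep U beep ∨ door]: {Cooking, Open, Closed, Paused}.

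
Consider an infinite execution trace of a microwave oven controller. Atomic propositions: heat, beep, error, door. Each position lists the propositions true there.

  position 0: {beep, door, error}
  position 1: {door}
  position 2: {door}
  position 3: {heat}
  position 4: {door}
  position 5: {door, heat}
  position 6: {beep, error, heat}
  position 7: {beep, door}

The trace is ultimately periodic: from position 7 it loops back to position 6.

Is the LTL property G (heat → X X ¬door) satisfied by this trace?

heat → X X ¬door must hold at every position from 0 onward. It fails at position 3, so G (heat → X X ¬door) is false.
Positions where heat holds: 3, 5, 6.
Check X X ¬door at each: 3→fails, 5→fails, 6→ok.

No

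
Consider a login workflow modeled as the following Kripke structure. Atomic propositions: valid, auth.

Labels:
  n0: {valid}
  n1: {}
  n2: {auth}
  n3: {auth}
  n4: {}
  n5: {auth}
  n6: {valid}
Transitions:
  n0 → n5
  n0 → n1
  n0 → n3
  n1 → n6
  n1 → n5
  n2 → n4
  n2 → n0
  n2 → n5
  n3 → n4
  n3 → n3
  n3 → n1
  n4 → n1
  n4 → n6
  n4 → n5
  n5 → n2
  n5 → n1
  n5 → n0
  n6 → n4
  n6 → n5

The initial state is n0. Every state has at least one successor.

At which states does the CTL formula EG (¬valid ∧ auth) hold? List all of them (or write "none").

States satisfying ¬valid ∧ auth: {n2, n3, n5}.
States satisfying EG (¬valid ∧ auth): {n2, n3, n5}.

{n2, n3, n5}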